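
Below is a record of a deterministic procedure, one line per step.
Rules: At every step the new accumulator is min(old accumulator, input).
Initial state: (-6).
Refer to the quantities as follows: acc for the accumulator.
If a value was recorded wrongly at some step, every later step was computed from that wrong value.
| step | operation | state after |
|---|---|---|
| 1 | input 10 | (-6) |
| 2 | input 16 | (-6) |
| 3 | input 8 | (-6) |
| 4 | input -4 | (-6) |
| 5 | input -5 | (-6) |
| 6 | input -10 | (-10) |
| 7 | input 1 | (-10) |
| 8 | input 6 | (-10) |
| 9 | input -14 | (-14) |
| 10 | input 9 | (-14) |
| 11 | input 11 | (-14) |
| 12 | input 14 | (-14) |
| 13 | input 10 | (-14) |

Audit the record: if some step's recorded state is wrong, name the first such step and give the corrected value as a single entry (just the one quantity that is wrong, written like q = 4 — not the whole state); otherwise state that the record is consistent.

no error

Recomputing the run from the initial state:
step 1: acc = -6
step 2: acc = -6
step 3: acc = -6
step 4: acc = -6
step 5: acc = -6
step 6: acc = -10
step 7: acc = -10
step 8: acc = -10
step 9: acc = -14
step 10: acc = -14
step 11: acc = -14
step 12: acc = -14
step 13: acc = -14
This matches the record at every step.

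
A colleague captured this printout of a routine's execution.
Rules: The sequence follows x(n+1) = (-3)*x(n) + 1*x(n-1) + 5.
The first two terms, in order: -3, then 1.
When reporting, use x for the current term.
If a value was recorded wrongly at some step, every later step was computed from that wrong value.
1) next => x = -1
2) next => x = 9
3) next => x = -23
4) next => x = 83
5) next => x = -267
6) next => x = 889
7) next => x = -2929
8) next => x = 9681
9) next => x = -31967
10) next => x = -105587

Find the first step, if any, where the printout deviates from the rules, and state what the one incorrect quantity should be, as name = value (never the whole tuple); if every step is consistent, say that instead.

step 10, x = 105587

step 1: x = -3*(1) + (1)*(-3) + (5) = -1 -> no discrepancy
step 2: x = -3*(-1) + (1)*(1) + (5) = 9 -> no discrepancy
step 3: x = -3*(9) + (1)*(-1) + (5) = -23 -> verified
step 4: x = -3*(-23) + (1)*(9) + (5) = 83 -> same as recorded
step 5: x = -3*(83) + (1)*(-23) + (5) = -267 -> no discrepancy
step 6: x = -3*(-267) + (1)*(83) + (5) = 889 -> verified
step 7: x = -3*(889) + (1)*(-267) + (5) = -2929 -> consistent with the printout
step 8: x = -3*(-2929) + (1)*(889) + (5) = 9681 -> confirmed correct
step 9: x = -3*(9681) + (1)*(-2929) + (5) = -31967 -> consistent with the printout
step 10: x = -3*(-31967) + (1)*(9681) + (5) = 105587 -> this is not what the printout shows
First incorrect step: 10; the correct value is x = 105587.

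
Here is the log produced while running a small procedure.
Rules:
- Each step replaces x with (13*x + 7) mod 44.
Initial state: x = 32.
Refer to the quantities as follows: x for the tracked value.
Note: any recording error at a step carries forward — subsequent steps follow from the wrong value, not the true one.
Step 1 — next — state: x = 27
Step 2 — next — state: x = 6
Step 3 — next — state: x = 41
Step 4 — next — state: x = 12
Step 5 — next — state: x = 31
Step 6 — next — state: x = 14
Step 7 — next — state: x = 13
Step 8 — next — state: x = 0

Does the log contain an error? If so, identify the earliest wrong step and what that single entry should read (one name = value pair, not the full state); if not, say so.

no error

Recomputing the run from the initial state:
step 1: x = 27
step 2: x = 6
step 3: x = 41
step 4: x = 12
step 5: x = 31
step 6: x = 14
step 7: x = 13
step 8: x = 0
This matches the log at every step.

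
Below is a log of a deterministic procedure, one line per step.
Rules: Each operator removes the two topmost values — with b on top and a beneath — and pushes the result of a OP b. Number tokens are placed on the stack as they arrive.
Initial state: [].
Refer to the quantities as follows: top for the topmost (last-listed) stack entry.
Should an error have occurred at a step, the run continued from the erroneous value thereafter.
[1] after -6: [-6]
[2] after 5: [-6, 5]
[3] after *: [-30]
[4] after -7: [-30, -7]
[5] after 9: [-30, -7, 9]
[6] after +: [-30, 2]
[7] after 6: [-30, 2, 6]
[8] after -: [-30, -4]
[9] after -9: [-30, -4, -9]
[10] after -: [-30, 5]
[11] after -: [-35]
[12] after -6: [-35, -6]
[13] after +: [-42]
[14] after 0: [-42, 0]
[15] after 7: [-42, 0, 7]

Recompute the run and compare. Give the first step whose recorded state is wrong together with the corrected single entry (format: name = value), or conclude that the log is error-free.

1. push -6: top = -6 (in agreement)
2. push 5: top = 5 (agrees with the log)
3. -6 * 5 = -30 (agrees with the log)
4. push -7: top = -7 (confirmed correct)
5. push 9: top = 9 (confirmed correct)
6. -7 + 9 = 2 (agrees with the log)
7. push 6: top = 6 (in agreement)
8. 2 - 6 = -4 (same as recorded)
9. push -9: top = -9 (consistent with the log)
10. -4 - -9 = 5 (checks out)
11. -30 - 5 = -35 (matches)
12. push -6: top = -6 (consistent with the log)
13. -35 + -6 = -41 (the log has a different value)
Conclusion: step 13 carries the first error; the entry should be top = -41.

step 13, top = -41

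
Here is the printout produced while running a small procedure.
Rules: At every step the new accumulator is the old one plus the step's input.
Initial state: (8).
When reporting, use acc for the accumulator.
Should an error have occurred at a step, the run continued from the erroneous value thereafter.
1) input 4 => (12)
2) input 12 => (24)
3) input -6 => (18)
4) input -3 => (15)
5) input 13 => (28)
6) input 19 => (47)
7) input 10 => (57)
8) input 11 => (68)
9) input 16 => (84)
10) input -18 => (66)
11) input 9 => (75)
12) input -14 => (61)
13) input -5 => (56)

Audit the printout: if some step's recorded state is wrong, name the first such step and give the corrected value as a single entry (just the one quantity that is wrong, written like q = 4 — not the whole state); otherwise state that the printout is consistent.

1. acc = 8 + 4 = 12 (matches)
2. acc = 12 + 12 = 24 (matches)
3. acc = 24 + -6 = 18 (matches)
4. acc = 18 + -3 = 15 (matches)
5. acc = 15 + 13 = 28 (consistent with the printout)
6. acc = 28 + 19 = 47 (checks out)
7. acc = 47 + 10 = 57 (same as recorded)
8. acc = 57 + 11 = 68 (matches)
9. acc = 68 + 16 = 84 (exactly as logged)
10. acc = 84 + -18 = 66 (consistent with the printout)
11. acc = 66 + 9 = 75 (matches)
12. acc = 75 + -14 = 61 (in agreement)
13. acc = 61 + -5 = 56 (agrees with the printout)
All steps check out; nothing to correct.

no error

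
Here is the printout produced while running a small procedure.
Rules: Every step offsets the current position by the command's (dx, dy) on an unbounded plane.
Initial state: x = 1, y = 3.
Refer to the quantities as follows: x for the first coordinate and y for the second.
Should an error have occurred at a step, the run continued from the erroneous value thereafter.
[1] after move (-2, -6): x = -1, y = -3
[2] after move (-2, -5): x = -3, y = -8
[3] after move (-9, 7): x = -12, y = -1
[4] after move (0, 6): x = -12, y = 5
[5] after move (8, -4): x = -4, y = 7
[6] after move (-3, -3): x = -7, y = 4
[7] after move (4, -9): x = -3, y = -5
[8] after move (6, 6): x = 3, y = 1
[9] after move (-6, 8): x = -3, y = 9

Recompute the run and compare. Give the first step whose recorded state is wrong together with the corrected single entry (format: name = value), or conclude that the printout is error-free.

Step 1: x = 1 + (-2) = -1, y = 3 + (-6) = -3 — verified.
Step 2: x = -1 + (-2) = -3, y = -3 + (-5) = -8 — confirmed correct.
Step 3: x = -3 + (-9) = -12, y = -8 + (7) = -1 — no discrepancy.
Step 4: x = -12 + (0) = -12, y = -1 + (6) = 5 — confirmed correct.
Step 5: x = -12 + (8) = -4, y = 5 + (-4) = 1 — the printout has a different value.
The earliest wrong entry is at step 5: it should read y = 1.

step 5, y = 1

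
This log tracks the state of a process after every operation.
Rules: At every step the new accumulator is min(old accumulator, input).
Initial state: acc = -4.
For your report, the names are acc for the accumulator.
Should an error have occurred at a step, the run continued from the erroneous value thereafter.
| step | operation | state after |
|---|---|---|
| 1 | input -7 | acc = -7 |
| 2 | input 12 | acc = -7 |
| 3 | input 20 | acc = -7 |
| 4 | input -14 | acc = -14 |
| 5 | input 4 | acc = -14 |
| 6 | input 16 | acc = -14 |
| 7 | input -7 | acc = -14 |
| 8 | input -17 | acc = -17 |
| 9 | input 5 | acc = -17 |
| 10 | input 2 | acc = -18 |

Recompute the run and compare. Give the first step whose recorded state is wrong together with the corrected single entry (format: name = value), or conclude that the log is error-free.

Step 1: acc = min(-4, -7) = -7 — confirmed correct.
Step 2: acc = min(-7, 12) = -7 — same as recorded.
Step 3: acc = min(-7, 20) = -7 — in agreement.
Step 4: acc = min(-7, -14) = -14 — verified.
Step 5: acc = min(-14, 4) = -14 — confirmed correct.
Step 6: acc = min(-14, 16) = -14 — verified.
Step 7: acc = min(-14, -7) = -14 — agrees with the log.
Step 8: acc = min(-14, -17) = -17 — same as recorded.
Step 9: acc = min(-17, 5) = -17 — checks out.
Step 10: acc = min(-17, 2) = -17 — the log disagrees here.
That makes step 10 the first incorrect line — acc = -17 is what it should show.

step 10, acc = -17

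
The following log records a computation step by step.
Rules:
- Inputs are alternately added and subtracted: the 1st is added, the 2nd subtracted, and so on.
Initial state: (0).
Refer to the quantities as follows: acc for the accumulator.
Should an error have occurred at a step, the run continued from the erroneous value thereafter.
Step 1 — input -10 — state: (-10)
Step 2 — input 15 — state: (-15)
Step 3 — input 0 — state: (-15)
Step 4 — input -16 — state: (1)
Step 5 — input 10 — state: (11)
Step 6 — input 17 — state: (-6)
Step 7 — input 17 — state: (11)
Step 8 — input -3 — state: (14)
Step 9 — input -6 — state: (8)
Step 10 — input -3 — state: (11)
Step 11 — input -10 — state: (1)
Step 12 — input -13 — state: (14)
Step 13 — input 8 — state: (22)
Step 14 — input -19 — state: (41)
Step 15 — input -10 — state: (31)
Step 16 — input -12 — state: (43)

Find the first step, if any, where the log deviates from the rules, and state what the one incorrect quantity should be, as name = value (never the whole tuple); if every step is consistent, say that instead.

step 2, acc = -25

1. acc = 0 + -10 = -10 (exactly as logged)
2. acc = -10 - 15 = -25 (the recorded entry deviates here)
The audit stops at step 2: the recorded entry is wrong and should be acc = -25.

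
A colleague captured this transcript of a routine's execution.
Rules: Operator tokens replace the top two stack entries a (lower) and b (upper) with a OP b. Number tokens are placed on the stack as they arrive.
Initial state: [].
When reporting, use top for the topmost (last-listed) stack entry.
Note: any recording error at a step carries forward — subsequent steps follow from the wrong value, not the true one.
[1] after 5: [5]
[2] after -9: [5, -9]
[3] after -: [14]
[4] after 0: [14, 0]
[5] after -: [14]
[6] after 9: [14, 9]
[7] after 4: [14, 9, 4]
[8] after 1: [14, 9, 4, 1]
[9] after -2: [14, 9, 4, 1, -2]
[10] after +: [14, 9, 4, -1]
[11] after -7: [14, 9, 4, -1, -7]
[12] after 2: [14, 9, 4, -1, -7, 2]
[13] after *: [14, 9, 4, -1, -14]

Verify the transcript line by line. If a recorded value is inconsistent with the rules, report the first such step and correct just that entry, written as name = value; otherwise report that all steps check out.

step 1: push 5: top = 5 -> matches
step 2: push -9: top = -9 -> in agreement
step 3: 5 - -9 = 14 -> verified
step 4: push 0: top = 0 -> agrees with the transcript
step 5: 14 - 0 = 14 -> agrees with the transcript
step 6: push 9: top = 9 -> confirmed correct
step 7: push 4: top = 4 -> no discrepancy
step 8: push 1: top = 1 -> checks out
step 9: push -2: top = -2 -> exactly as logged
step 10: 1 + -2 = -1 -> verified
step 11: push -7: top = -7 -> exactly as logged
step 12: push 2: top = 2 -> agrees with the transcript
step 13: -7 * 2 = -14 -> verified
No step deviates from the rules.

no error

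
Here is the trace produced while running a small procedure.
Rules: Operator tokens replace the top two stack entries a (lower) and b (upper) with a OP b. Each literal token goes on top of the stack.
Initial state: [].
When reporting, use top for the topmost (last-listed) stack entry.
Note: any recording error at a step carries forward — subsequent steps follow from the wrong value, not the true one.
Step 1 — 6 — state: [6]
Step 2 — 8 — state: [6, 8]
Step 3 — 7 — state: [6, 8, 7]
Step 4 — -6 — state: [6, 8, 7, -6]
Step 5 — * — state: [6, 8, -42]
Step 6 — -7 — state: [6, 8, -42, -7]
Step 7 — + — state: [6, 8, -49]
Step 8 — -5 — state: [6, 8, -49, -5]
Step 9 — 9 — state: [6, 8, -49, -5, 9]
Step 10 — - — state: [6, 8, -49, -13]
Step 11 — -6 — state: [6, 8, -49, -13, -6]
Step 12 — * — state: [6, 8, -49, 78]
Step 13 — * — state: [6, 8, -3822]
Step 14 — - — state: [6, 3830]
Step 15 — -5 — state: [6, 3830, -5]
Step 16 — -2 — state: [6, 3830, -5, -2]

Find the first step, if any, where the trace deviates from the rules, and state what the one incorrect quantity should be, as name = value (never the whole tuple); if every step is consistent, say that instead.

step 10, top = -14

Step 1: push 6: top = 6 — agrees with the trace.
Step 2: push 8: top = 8 — verified.
Step 3: push 7: top = 7 — verified.
Step 4: push -6: top = -6 — consistent with the trace.
Step 5: 7 * -6 = -42 — agrees with the trace.
Step 6: push -7: top = -7 — in agreement.
Step 7: -42 + -7 = -49 — checks out.
Step 8: push -5: top = -5 — matches.
Step 9: push 9: top = 9 — no discrepancy.
Step 10: -5 - 9 = -14 — first mismatch against the trace.
Conclusion: step 10 carries the first error; the entry should be top = -14.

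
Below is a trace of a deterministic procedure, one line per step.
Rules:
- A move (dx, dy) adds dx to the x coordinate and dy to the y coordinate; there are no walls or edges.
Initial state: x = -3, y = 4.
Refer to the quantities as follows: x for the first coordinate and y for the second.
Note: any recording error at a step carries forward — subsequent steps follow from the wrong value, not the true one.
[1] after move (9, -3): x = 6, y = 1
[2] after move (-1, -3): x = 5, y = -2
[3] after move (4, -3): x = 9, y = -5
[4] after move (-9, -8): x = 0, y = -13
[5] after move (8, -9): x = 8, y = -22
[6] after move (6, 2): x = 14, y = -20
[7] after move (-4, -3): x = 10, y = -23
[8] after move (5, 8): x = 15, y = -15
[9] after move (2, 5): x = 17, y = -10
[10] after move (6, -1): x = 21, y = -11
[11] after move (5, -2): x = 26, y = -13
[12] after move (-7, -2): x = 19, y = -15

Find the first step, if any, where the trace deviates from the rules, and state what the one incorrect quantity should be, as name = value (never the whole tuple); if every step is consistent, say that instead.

1. x = -3 + (9) = 6, y = 4 + (-3) = 1 (verified)
2. x = 6 + (-1) = 5, y = 1 + (-3) = -2 (no discrepancy)
3. x = 5 + (4) = 9, y = -2 + (-3) = -5 (matches)
4. x = 9 + (-9) = 0, y = -5 + (-8) = -13 (checks out)
5. x = 0 + (8) = 8, y = -13 + (-9) = -22 (agrees with the trace)
6. x = 8 + (6) = 14, y = -22 + (2) = -20 (agrees with the trace)
7. x = 14 + (-4) = 10, y = -20 + (-3) = -23 (exactly as logged)
8. x = 10 + (5) = 15, y = -23 + (8) = -15 (matches)
9. x = 15 + (2) = 17, y = -15 + (5) = -10 (consistent with the trace)
10. x = 17 + (6) = 23, y = -10 + (-1) = -11 (this is not what the trace shows)
The audit stops at step 10: the recorded entry is wrong and should be x = 23.

step 10, x = 23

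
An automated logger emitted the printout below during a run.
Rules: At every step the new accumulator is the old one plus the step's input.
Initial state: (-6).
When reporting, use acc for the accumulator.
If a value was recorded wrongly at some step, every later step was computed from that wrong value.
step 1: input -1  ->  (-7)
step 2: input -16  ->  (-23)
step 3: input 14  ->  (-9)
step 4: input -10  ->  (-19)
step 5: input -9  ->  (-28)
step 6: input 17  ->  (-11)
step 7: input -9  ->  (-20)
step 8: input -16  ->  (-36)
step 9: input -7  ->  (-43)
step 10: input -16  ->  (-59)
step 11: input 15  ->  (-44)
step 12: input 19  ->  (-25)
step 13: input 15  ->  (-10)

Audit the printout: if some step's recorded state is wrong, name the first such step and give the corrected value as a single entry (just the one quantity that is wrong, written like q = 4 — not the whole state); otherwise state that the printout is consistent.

1. acc = -6 + -1 = -7 (consistent with the printout)
2. acc = -7 + -16 = -23 (same as recorded)
3. acc = -23 + 14 = -9 (verified)
4. acc = -9 + -10 = -19 (no discrepancy)
5. acc = -19 + -9 = -28 (consistent with the printout)
6. acc = -28 + 17 = -11 (confirmed correct)
7. acc = -11 + -9 = -20 (checks out)
8. acc = -20 + -16 = -36 (in agreement)
9. acc = -36 + -7 = -43 (exactly as logged)
10. acc = -43 + -16 = -59 (exactly as logged)
11. acc = -59 + 15 = -44 (in agreement)
12. acc = -44 + 19 = -25 (confirmed correct)
13. acc = -25 + 15 = -10 (exactly as logged)
No step deviates from the rules.

no error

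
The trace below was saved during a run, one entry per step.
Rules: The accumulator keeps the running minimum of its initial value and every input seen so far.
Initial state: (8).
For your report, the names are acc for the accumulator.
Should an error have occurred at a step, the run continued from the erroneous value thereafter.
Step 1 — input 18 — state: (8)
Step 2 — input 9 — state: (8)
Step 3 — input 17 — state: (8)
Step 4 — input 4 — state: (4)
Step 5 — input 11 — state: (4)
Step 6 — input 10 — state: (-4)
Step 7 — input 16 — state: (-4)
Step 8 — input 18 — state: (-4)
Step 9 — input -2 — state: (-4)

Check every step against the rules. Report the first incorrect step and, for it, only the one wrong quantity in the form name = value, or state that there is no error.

step 6, acc = 4

Recomputing the run from the initial state:
step 1: acc = 8
step 2: acc = 8
step 3: acc = 8
step 4: acc = 4
step 5: acc = 4
step 6: acc = 4
step 7: acc = 4
step 8: acc = 4
step 9: acc = -2
The first disagreement with the trace is at step 6, where the value should be acc = 4.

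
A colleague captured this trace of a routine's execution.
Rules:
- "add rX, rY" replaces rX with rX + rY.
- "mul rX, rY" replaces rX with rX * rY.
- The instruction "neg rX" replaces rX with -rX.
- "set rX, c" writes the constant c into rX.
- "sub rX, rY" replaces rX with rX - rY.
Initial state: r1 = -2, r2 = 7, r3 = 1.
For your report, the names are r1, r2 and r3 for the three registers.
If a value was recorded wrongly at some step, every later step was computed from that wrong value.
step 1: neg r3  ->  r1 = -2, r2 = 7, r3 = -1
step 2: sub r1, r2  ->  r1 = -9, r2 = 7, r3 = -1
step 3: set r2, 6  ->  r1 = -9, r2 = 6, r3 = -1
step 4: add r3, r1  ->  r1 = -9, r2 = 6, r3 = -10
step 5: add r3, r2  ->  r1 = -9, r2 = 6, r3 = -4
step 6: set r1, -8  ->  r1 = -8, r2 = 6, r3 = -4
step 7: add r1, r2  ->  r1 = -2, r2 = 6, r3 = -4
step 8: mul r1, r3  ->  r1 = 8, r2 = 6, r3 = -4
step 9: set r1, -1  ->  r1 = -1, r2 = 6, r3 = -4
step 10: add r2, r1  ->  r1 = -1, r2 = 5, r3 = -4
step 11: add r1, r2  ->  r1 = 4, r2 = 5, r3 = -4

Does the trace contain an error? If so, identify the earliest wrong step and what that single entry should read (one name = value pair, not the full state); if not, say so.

no error

Recomputing the run from the initial state:
step 1: r1 = -2, r2 = 7, r3 = -1
step 2: r1 = -9, r2 = 7, r3 = -1
step 3: r1 = -9, r2 = 6, r3 = -1
step 4: r1 = -9, r2 = 6, r3 = -10
step 5: r1 = -9, r2 = 6, r3 = -4
step 6: r1 = -8, r2 = 6, r3 = -4
step 7: r1 = -2, r2 = 6, r3 = -4
step 8: r1 = 8, r2 = 6, r3 = -4
step 9: r1 = -1, r2 = 6, r3 = -4
step 10: r1 = -1, r2 = 5, r3 = -4
step 11: r1 = 4, r2 = 5, r3 = -4
This matches the trace at every step.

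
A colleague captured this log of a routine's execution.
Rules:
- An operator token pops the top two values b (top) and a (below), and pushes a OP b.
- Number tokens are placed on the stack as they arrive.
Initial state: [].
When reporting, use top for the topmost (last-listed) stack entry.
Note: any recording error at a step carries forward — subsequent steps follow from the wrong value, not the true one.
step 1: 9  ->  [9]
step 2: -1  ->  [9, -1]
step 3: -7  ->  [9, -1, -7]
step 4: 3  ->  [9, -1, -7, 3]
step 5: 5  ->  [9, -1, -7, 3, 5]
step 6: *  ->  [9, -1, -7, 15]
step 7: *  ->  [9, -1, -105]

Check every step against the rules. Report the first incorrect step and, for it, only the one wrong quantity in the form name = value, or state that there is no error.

Recomputing the run from the initial state:
step 1: [9]
step 2: [9, -1]
step 3: [9, -1, -7]
step 4: [9, -1, -7, 3]
step 5: [9, -1, -7, 3, 5]
step 6: [9, -1, -7, 15]
step 7: [9, -1, -105]
This matches the log at every step.

no error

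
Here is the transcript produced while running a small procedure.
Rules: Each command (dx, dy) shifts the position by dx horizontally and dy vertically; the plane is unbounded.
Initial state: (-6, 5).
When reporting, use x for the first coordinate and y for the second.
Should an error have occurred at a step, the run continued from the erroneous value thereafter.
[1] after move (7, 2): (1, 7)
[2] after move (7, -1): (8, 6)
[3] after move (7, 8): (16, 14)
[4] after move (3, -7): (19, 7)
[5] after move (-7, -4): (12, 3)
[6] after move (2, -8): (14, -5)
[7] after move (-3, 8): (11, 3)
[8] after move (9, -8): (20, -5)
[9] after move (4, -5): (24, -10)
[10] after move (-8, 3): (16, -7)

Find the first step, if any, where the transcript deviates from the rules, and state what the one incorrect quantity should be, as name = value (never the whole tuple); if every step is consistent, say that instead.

Recomputing the run from the initial state:
step 1: x = 1, y = 7
step 2: x = 8, y = 6
step 3: x = 15, y = 14
step 4: x = 18, y = 7
step 5: x = 11, y = 3
step 6: x = 13, y = -5
step 7: x = 10, y = 3
step 8: x = 19, y = -5
step 9: x = 23, y = -10
step 10: x = 15, y = -7
The first disagreement with the transcript is at step 3, where the value should be x = 15.

step 3, x = 15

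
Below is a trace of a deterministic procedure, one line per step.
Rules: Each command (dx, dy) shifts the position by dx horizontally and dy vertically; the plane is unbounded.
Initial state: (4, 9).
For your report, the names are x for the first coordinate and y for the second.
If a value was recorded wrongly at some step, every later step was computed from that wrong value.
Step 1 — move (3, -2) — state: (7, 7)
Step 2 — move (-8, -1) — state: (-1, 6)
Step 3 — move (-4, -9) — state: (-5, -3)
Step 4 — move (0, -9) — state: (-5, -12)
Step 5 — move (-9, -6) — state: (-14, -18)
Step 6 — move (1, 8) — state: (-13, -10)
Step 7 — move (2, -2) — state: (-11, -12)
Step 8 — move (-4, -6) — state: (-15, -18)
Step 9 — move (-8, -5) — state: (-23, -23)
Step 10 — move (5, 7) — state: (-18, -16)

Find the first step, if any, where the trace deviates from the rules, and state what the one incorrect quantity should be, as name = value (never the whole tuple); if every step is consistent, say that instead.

no error

Recomputing the run from the initial state:
step 1: x = 7, y = 7
step 2: x = -1, y = 6
step 3: x = -5, y = -3
step 4: x = -5, y = -12
step 5: x = -14, y = -18
step 6: x = -13, y = -10
step 7: x = -11, y = -12
step 8: x = -15, y = -18
step 9: x = -23, y = -23
step 10: x = -18, y = -16
This matches the trace at every step.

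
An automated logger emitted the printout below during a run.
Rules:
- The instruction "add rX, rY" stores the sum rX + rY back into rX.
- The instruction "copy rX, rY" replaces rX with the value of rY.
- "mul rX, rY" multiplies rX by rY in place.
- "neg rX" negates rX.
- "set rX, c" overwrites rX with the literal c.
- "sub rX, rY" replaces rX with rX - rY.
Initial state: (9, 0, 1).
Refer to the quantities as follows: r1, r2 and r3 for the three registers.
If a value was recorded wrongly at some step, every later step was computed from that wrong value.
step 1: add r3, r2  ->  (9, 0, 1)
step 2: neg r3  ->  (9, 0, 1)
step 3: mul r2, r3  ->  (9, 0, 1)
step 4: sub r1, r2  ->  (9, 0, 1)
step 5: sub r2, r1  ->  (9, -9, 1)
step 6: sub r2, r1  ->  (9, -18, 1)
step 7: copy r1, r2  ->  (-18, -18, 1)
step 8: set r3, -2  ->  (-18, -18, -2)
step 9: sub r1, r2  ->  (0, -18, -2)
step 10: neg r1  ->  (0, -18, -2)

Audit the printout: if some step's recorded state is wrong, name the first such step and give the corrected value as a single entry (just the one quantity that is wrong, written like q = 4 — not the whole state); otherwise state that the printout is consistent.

step 1: r3 = 1 + 0 = 1 -> exactly as logged
step 2: r3 = -(1) = -1 -> a discrepancy with the printout
So the first discrepancy is step 2, where the right value is r3 = -1.

step 2, r3 = -1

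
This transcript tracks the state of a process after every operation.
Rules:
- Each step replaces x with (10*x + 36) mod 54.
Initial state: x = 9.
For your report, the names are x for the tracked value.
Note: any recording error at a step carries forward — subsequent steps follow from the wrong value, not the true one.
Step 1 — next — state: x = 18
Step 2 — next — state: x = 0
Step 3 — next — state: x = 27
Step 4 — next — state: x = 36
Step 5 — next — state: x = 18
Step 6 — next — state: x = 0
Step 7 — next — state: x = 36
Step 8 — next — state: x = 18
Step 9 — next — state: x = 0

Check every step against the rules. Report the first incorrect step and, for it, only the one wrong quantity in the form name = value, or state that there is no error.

step 3, x = 36

step 1: x = (10*9 + 36) mod 54 = 18 -> agrees with the transcript
step 2: x = (10*18 + 36) mod 54 = 0 -> in agreement
step 3: x = (10*0 + 36) mod 54 = 36 -> the recorded entry deviates here
So the first discrepancy is step 3, where the right value is x = 36.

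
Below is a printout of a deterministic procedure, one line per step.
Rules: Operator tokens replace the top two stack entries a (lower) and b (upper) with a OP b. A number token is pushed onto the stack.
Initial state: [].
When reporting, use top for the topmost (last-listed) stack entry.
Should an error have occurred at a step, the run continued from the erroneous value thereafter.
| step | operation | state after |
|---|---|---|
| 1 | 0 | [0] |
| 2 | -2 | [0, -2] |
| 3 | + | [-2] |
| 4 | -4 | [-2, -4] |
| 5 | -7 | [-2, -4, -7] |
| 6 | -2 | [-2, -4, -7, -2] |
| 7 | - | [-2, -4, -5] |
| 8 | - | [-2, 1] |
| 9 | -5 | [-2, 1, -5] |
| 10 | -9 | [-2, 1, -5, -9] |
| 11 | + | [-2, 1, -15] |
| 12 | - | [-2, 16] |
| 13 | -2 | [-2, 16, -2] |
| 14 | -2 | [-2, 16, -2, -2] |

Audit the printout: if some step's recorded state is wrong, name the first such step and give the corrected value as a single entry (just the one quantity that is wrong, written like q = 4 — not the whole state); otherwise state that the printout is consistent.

1. push 0: top = 0 (exactly as logged)
2. push -2: top = -2 (checks out)
3. 0 + -2 = -2 (verified)
4. push -4: top = -4 (consistent with the printout)
5. push -7: top = -7 (confirmed correct)
6. push -2: top = -2 (confirmed correct)
7. -7 - -2 = -5 (confirmed correct)
8. -4 - -5 = 1 (in agreement)
9. push -5: top = -5 (confirmed correct)
10. push -9: top = -9 (confirmed correct)
11. -5 + -9 = -14 (the printout has a different value)
That makes step 11 the first incorrect line — top = -14 is what it should show.

step 11, top = -14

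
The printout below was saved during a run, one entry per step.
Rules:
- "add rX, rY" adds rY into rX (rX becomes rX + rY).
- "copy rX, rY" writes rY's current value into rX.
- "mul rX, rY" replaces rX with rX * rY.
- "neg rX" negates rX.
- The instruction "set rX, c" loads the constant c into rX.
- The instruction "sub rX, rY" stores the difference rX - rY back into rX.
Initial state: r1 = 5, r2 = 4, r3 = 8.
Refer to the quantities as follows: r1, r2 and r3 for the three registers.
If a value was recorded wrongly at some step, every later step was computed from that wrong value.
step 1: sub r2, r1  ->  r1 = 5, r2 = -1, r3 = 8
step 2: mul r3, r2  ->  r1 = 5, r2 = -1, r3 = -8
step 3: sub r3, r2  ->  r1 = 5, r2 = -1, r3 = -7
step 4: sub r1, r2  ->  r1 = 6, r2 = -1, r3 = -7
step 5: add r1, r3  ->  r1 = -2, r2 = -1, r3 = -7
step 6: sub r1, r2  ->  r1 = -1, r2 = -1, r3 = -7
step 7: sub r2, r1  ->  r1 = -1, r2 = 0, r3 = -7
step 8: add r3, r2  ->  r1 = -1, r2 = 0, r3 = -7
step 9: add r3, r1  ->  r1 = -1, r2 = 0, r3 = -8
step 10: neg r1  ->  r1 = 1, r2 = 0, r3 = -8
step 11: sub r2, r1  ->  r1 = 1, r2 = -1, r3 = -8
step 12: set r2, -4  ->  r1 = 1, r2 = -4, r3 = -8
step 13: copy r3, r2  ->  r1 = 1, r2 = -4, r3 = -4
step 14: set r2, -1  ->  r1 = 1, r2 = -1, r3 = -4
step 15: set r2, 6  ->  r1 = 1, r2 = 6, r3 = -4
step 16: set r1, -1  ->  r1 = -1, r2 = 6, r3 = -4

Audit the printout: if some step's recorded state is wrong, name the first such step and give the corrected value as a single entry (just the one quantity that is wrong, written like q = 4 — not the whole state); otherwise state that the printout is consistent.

Recomputing the run from the initial state:
step 1: r1 = 5, r2 = -1, r3 = 8
step 2: r1 = 5, r2 = -1, r3 = -8
step 3: r1 = 5, r2 = -1, r3 = -7
step 4: r1 = 6, r2 = -1, r3 = -7
step 5: r1 = -1, r2 = -1, r3 = -7
step 6: r1 = 0, r2 = -1, r3 = -7
step 7: r1 = 0, r2 = -1, r3 = -7
step 8: r1 = 0, r2 = -1, r3 = -8
step 9: r1 = 0, r2 = -1, r3 = -8
step 10: r1 = 0, r2 = -1, r3 = -8
step 11: r1 = 0, r2 = -1, r3 = -8
step 12: r1 = 0, r2 = -4, r3 = -8
step 13: r1 = 0, r2 = -4, r3 = -4
step 14: r1 = 0, r2 = -1, r3 = -4
step 15: r1 = 0, r2 = 6, r3 = -4
step 16: r1 = -1, r2 = 6, r3 = -4
The first disagreement with the printout is at step 5, where the value should be r1 = -1.

step 5, r1 = -1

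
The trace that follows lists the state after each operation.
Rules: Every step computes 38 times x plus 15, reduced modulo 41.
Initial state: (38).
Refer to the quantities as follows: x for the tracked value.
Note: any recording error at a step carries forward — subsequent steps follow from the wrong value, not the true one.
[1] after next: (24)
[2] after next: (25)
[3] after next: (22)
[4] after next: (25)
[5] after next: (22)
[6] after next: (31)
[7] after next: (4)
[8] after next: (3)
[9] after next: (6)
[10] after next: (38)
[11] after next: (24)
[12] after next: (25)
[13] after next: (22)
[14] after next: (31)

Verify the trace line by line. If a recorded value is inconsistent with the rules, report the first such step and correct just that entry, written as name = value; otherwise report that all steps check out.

step 4, x = 31

Step 1: x = (38*38 + 15) mod 41 = 24 — checks out.
Step 2: x = (38*24 + 15) mod 41 = 25 — verified.
Step 3: x = (38*25 + 15) mod 41 = 22 — confirmed correct.
Step 4: x = (38*22 + 15) mod 41 = 31 — first mismatch against the trace.
That makes step 4 the first incorrect line — x = 31 is what it should show.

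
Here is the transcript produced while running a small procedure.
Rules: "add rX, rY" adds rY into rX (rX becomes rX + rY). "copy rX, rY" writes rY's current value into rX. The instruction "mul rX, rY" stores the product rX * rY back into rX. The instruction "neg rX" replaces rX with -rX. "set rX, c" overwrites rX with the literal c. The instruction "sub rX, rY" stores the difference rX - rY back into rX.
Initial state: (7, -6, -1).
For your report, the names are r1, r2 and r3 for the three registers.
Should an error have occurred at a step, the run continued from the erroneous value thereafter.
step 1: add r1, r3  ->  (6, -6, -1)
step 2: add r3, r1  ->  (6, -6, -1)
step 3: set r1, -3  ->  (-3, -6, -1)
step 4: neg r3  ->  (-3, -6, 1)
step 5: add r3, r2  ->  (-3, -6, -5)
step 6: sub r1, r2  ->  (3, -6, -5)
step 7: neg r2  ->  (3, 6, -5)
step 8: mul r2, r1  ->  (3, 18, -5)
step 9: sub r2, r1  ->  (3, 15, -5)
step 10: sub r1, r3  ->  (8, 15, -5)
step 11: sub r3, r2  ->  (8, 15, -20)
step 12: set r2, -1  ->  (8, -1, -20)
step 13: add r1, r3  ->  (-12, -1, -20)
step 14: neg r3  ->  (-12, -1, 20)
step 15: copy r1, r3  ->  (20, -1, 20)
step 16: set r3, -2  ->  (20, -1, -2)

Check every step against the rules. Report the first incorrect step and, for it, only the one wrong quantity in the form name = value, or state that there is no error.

step 2, r3 = 5

1. r1 = 7 + -1 = 6 (matches)
2. r3 = -1 + 6 = 5 (the recorded entry deviates here)
That makes step 2 the first incorrect line — r3 = 5 is what it should show.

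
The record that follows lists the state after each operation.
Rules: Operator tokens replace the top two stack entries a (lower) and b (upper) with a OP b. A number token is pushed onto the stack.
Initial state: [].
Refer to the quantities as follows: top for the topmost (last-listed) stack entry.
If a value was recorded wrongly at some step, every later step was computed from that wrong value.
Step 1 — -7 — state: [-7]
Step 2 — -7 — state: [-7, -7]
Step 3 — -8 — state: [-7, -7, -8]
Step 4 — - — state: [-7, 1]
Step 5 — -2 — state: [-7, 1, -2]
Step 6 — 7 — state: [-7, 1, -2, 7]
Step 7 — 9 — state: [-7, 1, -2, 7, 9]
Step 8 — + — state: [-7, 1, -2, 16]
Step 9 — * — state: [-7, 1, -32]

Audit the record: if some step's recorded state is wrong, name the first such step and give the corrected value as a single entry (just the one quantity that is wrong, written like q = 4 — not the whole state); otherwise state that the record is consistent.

no error

step 1: push -7: top = -7 -> exactly as logged
step 2: push -7: top = -7 -> checks out
step 3: push -8: top = -8 -> consistent with the record
step 4: -7 - -8 = 1 -> verified
step 5: push -2: top = -2 -> agrees with the record
step 6: push 7: top = 7 -> same as recorded
step 7: push 9: top = 9 -> matches
step 8: 7 + 9 = 16 -> consistent with the record
step 9: -2 * 16 = -32 -> checks out
No step deviates from the rules.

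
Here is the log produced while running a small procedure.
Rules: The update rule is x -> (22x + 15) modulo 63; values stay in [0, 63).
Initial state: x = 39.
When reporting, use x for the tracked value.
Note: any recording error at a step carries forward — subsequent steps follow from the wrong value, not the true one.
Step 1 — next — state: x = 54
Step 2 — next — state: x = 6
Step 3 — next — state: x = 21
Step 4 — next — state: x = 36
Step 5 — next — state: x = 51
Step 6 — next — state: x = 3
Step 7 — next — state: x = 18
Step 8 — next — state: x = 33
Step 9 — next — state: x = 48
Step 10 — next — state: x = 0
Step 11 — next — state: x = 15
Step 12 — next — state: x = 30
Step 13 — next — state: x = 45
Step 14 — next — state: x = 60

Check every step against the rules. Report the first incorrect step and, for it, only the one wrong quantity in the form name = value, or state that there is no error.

no error

Step 1: x = (22*39 + 15) mod 63 = 54 — verified.
Step 2: x = (22*54 + 15) mod 63 = 6 — verified.
Step 3: x = (22*6 + 15) mod 63 = 21 — in agreement.
Step 4: x = (22*21 + 15) mod 63 = 36 — in agreement.
Step 5: x = (22*36 + 15) mod 63 = 51 — checks out.
Step 6: x = (22*51 + 15) mod 63 = 3 — exactly as logged.
Step 7: x = (22*3 + 15) mod 63 = 18 — verified.
Step 8: x = (22*18 + 15) mod 63 = 33 — no discrepancy.
Step 9: x = (22*33 + 15) mod 63 = 48 — exactly as logged.
Step 10: x = (22*48 + 15) mod 63 = 0 — matches.
Step 11: x = (22*0 + 15) mod 63 = 15 — checks out.
Step 12: x = (22*15 + 15) mod 63 = 30 — checks out.
Step 13: x = (22*30 + 15) mod 63 = 45 — verified.
Step 14: x = (22*45 + 15) mod 63 = 60 — verified.
Each recorded entry agrees with the recomputation.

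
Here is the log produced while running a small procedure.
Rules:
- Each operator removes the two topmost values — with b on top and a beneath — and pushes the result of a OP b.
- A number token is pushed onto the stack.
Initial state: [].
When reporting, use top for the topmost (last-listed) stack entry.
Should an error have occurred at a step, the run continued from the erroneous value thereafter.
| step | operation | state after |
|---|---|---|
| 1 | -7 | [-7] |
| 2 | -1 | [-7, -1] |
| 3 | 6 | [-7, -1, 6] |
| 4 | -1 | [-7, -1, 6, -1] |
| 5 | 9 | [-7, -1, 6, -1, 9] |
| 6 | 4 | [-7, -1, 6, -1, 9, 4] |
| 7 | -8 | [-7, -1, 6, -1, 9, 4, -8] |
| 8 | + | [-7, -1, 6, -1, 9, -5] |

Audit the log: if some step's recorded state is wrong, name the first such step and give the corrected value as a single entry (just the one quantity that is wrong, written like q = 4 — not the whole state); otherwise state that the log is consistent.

step 8, top = -4

Recomputing the run from the initial state:
step 1: [-7]
step 2: [-7, -1]
step 3: [-7, -1, 6]
step 4: [-7, -1, 6, -1]
step 5: [-7, -1, 6, -1, 9]
step 6: [-7, -1, 6, -1, 9, 4]
step 7: [-7, -1, 6, -1, 9, 4, -8]
step 8: [-7, -1, 6, -1, 9, -4]
The first disagreement with the log is at step 8, where the value should be top = -4.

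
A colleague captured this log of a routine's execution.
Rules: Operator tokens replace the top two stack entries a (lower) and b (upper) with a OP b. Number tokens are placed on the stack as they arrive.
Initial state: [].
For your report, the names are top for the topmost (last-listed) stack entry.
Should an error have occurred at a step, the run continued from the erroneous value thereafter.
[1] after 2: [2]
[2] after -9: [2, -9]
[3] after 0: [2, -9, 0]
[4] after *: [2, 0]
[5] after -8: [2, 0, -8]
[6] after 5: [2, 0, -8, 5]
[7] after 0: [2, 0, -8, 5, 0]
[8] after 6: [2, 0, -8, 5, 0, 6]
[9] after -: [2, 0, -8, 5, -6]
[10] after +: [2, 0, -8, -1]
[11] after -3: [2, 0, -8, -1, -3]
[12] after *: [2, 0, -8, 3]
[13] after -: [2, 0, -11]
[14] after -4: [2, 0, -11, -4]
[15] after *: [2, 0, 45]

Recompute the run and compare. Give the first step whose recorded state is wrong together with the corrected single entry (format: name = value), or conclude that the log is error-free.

step 15, top = 44

step 1: push 2: top = 2 -> verified
step 2: push -9: top = -9 -> exactly as logged
step 3: push 0: top = 0 -> checks out
step 4: -9 * 0 = 0 -> confirmed correct
step 5: push -8: top = -8 -> no discrepancy
step 6: push 5: top = 5 -> same as recorded
step 7: push 0: top = 0 -> confirmed correct
step 8: push 6: top = 6 -> agrees with the log
step 9: 0 - 6 = -6 -> agrees with the log
step 10: 5 + -6 = -1 -> exactly as logged
step 11: push -3: top = -3 -> confirmed correct
step 12: -1 * -3 = 3 -> checks out
step 13: -8 - 3 = -11 -> verified
step 14: push -4: top = -4 -> confirmed correct
step 15: -11 * -4 = 44 -> the log disagrees here
So the first discrepancy is step 15, where the right value is top = 44.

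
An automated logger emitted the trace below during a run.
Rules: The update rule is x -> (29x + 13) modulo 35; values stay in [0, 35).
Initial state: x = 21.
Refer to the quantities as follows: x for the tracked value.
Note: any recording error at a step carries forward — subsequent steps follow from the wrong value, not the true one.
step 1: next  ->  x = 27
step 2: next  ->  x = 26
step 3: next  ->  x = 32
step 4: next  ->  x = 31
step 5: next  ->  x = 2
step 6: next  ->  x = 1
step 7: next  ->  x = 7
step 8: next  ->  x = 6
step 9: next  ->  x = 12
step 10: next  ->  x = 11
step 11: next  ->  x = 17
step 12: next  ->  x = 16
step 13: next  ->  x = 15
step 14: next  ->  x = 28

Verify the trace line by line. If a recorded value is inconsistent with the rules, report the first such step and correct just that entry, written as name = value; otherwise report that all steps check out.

step 13, x = 22

Step 1: x = (29*21 + 13) mod 35 = 27 — confirmed correct.
Step 2: x = (29*27 + 13) mod 35 = 26 — exactly as logged.
Step 3: x = (29*26 + 13) mod 35 = 32 — checks out.
Step 4: x = (29*32 + 13) mod 35 = 31 — in agreement.
Step 5: x = (29*31 + 13) mod 35 = 2 — agrees with the trace.
Step 6: x = (29*2 + 13) mod 35 = 1 — no discrepancy.
Step 7: x = (29*1 + 13) mod 35 = 7 — consistent with the trace.
Step 8: x = (29*7 + 13) mod 35 = 6 — exactly as logged.
Step 9: x = (29*6 + 13) mod 35 = 12 — verified.
Step 10: x = (29*12 + 13) mod 35 = 11 — no discrepancy.
Step 11: x = (29*11 + 13) mod 35 = 17 — matches.
Step 12: x = (29*17 + 13) mod 35 = 16 — consistent with the trace.
Step 13: x = (29*16 + 13) mod 35 = 22 — the entry is off here.
First deviation found at step 13; the corrected entry is x = 22.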